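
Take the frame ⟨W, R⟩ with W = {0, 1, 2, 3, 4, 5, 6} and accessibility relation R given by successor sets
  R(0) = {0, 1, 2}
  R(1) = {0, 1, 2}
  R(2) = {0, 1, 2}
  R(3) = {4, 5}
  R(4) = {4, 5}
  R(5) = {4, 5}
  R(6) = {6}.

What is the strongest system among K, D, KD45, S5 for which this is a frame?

KD45

Serial (axiom D): yes — every world has a successor (e.g. 0 R 0).
Transitive (axiom 4): yes — every two-step R-path is closed by a direct edge.
Euclidean (axiom 5): yes — any two successors of a common world are R-related.
Reflexive (axiom T): no — 3 is not related to itself.
So F validates K, D, KD45; S5 would additionally require R to be reflexive. The strongest is KD45.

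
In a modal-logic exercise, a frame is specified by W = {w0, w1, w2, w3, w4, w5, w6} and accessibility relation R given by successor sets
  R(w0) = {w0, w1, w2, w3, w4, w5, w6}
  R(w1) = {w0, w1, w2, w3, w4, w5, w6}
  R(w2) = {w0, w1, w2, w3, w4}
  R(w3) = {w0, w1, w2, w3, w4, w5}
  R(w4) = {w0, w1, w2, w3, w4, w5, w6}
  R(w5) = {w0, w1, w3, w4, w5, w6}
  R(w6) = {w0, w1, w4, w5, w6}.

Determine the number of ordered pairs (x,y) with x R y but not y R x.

0

R is symmetric; there are no such tuples.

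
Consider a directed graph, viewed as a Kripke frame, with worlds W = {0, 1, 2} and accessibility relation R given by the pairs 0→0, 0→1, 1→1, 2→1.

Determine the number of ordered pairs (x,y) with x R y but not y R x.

Enumerating: (0,1), (2,1).

2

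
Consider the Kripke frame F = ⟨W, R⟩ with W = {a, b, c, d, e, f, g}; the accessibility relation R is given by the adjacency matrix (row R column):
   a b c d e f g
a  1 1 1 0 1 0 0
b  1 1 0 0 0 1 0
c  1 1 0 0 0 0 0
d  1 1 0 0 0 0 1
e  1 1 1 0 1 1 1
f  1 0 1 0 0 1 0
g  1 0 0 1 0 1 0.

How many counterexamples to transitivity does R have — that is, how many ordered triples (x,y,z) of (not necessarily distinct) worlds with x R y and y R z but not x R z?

24

Enumerating: (a,b,f), (a,e,f), (a,e,g), (b,a,c), (b,a,e), (b,f,c), (c,a,c), (c,a,e), (c,b,f), (d,a,c), (d,a,e), (d,b,f), … and 12 more.
Total: 24.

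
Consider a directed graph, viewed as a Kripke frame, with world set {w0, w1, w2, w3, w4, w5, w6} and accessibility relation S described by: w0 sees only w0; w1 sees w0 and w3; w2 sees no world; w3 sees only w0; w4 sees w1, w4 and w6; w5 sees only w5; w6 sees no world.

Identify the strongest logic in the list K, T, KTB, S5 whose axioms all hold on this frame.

K

Reflexive (axiom T): no — w1 is not related to itself.
Symmetric (axiom B): no — w1 S w0 but not w0 S w1.
Euclidean (axiom 5): no — w1 S w0 and w1 S w3, but not w0 S w3.
So F validates K; T would additionally require S to be reflexive. The strongest is K.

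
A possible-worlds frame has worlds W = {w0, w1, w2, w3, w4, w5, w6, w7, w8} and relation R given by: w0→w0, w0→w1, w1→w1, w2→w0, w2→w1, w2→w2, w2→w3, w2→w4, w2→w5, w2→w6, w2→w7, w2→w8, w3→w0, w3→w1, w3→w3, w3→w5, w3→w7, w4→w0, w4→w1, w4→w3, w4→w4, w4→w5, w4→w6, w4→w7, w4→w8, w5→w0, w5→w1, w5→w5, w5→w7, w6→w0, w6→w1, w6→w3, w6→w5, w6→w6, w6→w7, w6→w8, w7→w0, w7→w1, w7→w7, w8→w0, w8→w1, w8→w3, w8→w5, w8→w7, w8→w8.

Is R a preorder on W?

Reflexive: yes — every world is R-related to itself.
Transitive: yes — every two-step R-path is closed by a direct edge.
So R is a preorder.

Yes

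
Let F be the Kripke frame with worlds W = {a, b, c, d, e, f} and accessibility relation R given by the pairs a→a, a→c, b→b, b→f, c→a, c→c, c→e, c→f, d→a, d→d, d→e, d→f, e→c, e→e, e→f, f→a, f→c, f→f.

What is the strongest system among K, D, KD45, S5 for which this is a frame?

D

Serial (axiom D): yes — every world has a successor (e.g. a R a).
Transitive (axiom 4): no — a R c and c R e, but not a R e.
Euclidean (axiom 5): no — c R a and c R e, but not a R e.
Reflexive (axiom T): yes — every world is R-related to itself.
So F validates K, D; KD45 would additionally require R to be Euclidean and transitive. The strongest is D.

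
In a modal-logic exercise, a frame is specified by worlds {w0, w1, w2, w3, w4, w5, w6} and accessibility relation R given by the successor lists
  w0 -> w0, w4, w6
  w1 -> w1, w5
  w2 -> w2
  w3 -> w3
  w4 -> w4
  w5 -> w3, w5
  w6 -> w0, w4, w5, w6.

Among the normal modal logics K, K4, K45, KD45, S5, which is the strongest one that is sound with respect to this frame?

Transitive (axiom 4): no — w0 R w6 and w6 R w5, but not w0 R w5.
Euclidean (axiom 5): no — w0 R w4 and w0 R w6, but not w4 R w6.
Serial (axiom D): yes — every world has a successor (e.g. w0 R w0).
Reflexive (axiom T): yes — every world is R-related to itself.
So F validates K; K4 would additionally require R to be transitive. The strongest is K.

K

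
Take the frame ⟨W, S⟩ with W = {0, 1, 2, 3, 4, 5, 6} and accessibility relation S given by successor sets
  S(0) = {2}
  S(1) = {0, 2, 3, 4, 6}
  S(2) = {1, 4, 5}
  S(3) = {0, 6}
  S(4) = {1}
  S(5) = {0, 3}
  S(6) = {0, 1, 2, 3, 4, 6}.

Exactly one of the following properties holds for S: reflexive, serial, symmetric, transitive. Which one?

serial

Reflexive: no — 0 is not related to itself.
Serial: yes — every world has a successor (e.g. 0 S 2).
Symmetric: no — 0 S 2 but not 2 S 0.
Transitive: no — 0 S 2 and 2 S 1, but not 0 S 1.
Only serial holds.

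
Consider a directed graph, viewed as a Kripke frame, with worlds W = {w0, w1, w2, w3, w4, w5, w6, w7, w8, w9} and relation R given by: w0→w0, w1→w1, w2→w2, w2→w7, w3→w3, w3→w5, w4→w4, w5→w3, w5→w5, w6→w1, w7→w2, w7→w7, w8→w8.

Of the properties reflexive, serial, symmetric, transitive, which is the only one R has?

transitive

Reflexive: no — w6 is not related to itself.
Serial: no — w9 has no R-successor.
Symmetric: no — w6 R w1 but not w1 R w6.
Transitive: yes — every two-step R-path is closed by a direct edge.
Only transitive holds.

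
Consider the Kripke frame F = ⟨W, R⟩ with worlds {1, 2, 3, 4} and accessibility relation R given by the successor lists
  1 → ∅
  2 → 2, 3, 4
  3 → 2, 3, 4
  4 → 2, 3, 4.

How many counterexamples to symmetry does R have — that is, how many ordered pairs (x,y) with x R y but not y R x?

R is symmetric; there are no such tuples.

0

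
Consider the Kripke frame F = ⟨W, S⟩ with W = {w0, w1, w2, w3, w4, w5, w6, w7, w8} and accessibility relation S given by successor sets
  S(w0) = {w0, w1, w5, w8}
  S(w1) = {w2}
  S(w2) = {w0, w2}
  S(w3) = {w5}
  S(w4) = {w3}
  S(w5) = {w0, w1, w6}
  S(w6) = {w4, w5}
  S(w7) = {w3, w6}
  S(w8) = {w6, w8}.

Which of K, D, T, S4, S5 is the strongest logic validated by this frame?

D

Serial (axiom D): yes — every world has a successor (e.g. w0 S w0).
Reflexive (axiom T): no — w1 is not related to itself.
Transitive (axiom 4): no — w0 S w1 and w1 S w2, but not w0 S w2.
Euclidean (axiom 5): no — w0 S w1 and w0 S w5, but not w1 S w5.
So F validates K, D; T would additionally require S to be reflexive. The strongest is D.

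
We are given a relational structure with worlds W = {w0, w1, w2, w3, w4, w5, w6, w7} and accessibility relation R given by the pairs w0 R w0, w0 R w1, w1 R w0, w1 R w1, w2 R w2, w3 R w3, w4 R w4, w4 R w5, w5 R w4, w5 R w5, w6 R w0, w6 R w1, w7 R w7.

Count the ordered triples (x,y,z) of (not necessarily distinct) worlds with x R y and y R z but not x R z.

R is transitive; there are no such tuples.

0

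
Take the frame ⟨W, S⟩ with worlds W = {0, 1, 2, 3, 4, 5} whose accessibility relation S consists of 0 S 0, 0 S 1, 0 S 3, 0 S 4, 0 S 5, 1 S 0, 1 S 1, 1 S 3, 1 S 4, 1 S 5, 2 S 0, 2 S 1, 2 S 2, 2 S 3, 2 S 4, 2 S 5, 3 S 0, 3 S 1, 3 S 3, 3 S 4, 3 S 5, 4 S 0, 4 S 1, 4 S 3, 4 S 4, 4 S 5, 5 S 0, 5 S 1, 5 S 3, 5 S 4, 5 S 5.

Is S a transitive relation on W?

Transitive: yes — every two-step S-path is closed by a direct edge.

Yes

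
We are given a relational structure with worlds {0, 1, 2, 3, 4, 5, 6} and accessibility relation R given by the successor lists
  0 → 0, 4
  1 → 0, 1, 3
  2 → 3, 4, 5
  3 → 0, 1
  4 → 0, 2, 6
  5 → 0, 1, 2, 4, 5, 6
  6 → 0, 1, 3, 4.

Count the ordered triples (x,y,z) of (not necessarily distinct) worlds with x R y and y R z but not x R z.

Enumerating: (0,4,2), (0,4,6), (1,0,4), (2,3,0), (2,3,1), (2,4,0), (2,4,2), (2,4,6), (2,5,0), (2,5,1), (2,5,2), (2,5,6), … and 14 more.
Total: 26.

26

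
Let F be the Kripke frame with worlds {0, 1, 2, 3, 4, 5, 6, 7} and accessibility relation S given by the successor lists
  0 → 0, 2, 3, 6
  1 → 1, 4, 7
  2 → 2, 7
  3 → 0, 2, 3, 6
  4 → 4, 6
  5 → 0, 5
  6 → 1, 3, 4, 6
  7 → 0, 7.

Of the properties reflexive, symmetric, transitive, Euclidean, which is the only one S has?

Reflexive: yes — every world is S-related to itself.
Symmetric: no — 0 S 2 but not 2 S 0.
Transitive: no — 0 S 2 and 2 S 7, but not 0 S 7.
Euclidean: no — 0 S 2 and 0 S 3, but not 2 S 3.
Only reflexive holds.

reflexive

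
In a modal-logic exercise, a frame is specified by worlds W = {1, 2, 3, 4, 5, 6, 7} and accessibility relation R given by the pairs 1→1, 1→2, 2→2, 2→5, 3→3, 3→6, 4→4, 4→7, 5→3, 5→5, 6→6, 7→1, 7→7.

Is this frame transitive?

Transitive: no — 1 R 2 and 2 R 5, but not 1 R 5.

No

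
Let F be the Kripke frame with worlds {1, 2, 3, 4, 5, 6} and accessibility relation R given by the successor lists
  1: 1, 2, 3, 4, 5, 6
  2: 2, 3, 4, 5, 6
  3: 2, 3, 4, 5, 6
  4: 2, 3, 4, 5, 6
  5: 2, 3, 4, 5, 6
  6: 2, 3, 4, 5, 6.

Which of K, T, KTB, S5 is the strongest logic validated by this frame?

T

Reflexive (axiom T): yes — every world is R-related to itself.
Symmetric (axiom B): no — 1 R 2 but not 2 R 1.
Euclidean (axiom 5): no — 1 R 2 and 1 R 1, but not 2 R 1.
So F validates K, T; KTB would additionally require R to be symmetric. The strongest is T.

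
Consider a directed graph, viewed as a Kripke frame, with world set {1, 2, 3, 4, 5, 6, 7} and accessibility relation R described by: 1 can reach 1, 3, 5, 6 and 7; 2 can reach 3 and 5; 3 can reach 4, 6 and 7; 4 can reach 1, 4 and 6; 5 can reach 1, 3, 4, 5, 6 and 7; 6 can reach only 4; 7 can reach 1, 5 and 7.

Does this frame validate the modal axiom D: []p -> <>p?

Yes

The schema D characterises exactly the serial frames.
Serial: yes — every world has a successor (e.g. 1 R 1).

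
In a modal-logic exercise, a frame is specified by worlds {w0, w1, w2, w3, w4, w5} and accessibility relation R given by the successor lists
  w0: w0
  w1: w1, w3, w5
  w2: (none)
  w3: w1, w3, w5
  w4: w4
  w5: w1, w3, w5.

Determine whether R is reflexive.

Reflexive: no — w2 is not related to itself.

No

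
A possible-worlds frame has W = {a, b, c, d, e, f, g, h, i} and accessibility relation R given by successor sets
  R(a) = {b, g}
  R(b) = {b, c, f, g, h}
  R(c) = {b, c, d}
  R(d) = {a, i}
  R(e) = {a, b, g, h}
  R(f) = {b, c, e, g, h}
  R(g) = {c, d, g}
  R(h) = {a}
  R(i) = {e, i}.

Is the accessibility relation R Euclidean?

No

Euclidean: no — a R g and a R b, but not g R b.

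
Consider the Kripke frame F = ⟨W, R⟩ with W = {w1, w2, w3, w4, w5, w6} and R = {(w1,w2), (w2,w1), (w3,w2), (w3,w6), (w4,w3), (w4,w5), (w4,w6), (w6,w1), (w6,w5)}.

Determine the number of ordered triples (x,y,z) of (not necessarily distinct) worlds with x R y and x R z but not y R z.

Enumerating: (w1,w2,w2), (w2,w1,w1), (w3,w2,w2), (w3,w2,w6), (w3,w6,w2), (w3,w6,w6), (w4,w3,w3), (w4,w3,w5), (w4,w5,w3), (w4,w5,w5), (w4,w5,w6), (w4,w6,w3), (w4,w6,w6), (w6,w1,w1), (w6,w1,w5), (w6,w5,w1), (w6,w5,w5).

17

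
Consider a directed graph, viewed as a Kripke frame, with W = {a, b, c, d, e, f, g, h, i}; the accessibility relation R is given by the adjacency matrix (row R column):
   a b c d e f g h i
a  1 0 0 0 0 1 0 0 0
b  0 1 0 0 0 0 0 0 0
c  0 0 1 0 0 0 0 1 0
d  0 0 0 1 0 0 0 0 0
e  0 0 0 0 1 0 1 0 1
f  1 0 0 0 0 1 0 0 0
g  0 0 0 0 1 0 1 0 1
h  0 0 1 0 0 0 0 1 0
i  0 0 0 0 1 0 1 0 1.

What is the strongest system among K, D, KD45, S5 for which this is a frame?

S5

Serial (axiom D): yes — every world has a successor (e.g. a R a).
Transitive (axiom 4): yes — every two-step R-path is closed by a direct edge.
Euclidean (axiom 5): yes — any two successors of a common world are R-related.
Reflexive (axiom T): yes — every world is R-related to itself.
So F validates K, D, KD45, S5. The strongest is S5.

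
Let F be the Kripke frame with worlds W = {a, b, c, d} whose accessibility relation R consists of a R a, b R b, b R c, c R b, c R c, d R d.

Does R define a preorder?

Reflexive: yes — every world is R-related to itself.
Transitive: yes — every two-step R-path is closed by a direct edge.
So R is a preorder.

Yes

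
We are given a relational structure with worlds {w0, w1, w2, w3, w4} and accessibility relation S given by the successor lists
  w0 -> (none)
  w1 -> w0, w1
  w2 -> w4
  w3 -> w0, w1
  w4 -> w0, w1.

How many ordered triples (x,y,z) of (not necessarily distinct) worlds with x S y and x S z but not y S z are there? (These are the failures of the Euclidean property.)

Enumerating: (w1,w0,w0), (w1,w0,w1), (w2,w4,w4), (w3,w0,w0), (w3,w0,w1), (w4,w0,w0), (w4,w0,w1).

7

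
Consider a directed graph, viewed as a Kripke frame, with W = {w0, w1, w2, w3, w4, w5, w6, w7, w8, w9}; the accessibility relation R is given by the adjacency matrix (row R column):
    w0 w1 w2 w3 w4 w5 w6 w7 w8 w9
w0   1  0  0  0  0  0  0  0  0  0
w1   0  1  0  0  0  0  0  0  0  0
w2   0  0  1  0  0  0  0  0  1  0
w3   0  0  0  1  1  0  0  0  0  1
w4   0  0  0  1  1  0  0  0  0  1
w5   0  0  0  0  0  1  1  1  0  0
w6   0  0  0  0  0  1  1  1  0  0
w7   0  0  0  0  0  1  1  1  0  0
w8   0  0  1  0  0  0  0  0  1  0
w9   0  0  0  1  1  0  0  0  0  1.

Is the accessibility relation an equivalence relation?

Reflexive: yes — every world is R-related to itself.
Symmetric: yes — every pair in R has its reverse in R.
Transitive: yes — every two-step R-path is closed by a direct edge.
So R is an equivalence relation.

Yes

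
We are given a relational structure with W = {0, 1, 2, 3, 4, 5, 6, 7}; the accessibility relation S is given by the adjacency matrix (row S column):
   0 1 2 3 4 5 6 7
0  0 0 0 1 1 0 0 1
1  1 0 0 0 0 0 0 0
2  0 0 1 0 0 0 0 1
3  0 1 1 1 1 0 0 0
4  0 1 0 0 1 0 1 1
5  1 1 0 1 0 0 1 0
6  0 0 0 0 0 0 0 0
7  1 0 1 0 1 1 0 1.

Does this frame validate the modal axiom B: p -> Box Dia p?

By correspondence theory, B is valid on a frame iff S is symmetric.
Symmetric: no — 0 S 3 but not 3 S 0.

No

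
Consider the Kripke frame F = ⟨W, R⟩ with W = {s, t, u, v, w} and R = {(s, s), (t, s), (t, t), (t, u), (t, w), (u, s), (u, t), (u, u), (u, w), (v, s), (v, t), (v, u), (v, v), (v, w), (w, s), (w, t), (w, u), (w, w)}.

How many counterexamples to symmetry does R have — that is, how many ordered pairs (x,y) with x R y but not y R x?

Enumerating: (t,s), (u,s), (v,s), (v,t), (v,u), (v,w), (w,s).

7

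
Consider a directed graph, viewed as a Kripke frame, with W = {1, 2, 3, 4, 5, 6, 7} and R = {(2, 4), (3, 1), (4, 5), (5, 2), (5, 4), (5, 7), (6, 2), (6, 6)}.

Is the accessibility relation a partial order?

No

Reflexive: no — 1 is not related to itself.
Transitive: no — 2 R 4 and 4 R 5, but not 2 R 5.
Antisymmetric: no — 4 R 5 and 5 R 4 with 4 ≠ 5.
So R is not a partial order.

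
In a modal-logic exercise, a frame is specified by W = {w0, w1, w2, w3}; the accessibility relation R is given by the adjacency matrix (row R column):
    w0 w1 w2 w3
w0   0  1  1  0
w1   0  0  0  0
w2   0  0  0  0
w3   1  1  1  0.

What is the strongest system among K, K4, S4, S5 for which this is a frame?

K4

Transitive (axiom 4): yes — every two-step R-path is closed by a direct edge.
Reflexive (axiom T): no — w0 is not related to itself.
Euclidean (axiom 5): no — w0 R w1 and w0 R w2, but not w1 R w2.
So F validates K, K4; S4 would additionally require R to be reflexive. The strongest is K4.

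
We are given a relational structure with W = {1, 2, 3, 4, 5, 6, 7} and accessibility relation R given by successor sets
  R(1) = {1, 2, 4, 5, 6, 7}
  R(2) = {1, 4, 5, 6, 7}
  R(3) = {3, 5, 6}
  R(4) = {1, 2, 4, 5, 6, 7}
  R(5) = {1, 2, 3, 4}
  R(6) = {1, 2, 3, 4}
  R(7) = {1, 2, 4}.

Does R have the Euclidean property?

Euclidean: no — 1 R 5 and 1 R 6, but not 5 R 6.

No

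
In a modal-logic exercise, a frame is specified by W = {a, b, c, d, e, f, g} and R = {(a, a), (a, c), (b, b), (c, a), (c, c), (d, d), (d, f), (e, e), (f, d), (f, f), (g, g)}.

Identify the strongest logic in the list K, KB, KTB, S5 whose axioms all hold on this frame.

S5

Symmetric (axiom B): yes — every pair in R has its reverse in R.
Reflexive (axiom T): yes — every world is R-related to itself.
Euclidean (axiom 5): yes — any two successors of a common world are R-related.
So F validates K, KB, KTB, S5. The strongest is S5.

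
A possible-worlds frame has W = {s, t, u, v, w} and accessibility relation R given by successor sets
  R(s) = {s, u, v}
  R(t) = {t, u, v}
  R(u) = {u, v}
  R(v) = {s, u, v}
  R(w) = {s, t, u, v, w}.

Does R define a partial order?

Reflexive: yes — every world is R-related to itself.
Transitive: no — t R v and v R s, but not t R s.
Antisymmetric: no — s R v and v R s with s ≠ v.
So R is not a partial order.

No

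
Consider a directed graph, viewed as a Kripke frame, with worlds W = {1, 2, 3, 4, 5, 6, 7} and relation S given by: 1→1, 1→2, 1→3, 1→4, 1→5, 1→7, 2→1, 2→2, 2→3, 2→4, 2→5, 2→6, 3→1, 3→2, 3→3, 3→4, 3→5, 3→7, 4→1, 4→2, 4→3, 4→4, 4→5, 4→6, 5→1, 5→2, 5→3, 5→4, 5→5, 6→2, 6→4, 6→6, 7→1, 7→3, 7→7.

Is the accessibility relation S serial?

Serial: yes — every world has a successor (e.g. 1 S 1).

Yes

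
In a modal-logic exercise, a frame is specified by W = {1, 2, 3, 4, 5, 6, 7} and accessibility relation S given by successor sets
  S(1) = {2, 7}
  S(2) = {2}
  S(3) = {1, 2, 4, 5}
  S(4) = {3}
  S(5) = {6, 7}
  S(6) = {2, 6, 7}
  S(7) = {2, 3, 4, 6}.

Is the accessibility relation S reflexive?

No

Reflexive: no — 1 is not related to itself.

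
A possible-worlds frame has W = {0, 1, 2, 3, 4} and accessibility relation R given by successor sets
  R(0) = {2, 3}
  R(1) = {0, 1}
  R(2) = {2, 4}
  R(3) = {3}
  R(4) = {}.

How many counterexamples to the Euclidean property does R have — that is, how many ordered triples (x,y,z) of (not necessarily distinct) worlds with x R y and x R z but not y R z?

6

Enumerating: (0,2,3), (0,3,2), (1,0,0), (1,0,1), (2,4,2), (2,4,4).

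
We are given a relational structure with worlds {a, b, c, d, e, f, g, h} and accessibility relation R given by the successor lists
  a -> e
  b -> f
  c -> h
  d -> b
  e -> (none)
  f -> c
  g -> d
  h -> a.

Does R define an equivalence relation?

Reflexive: no — a is not related to itself.
Symmetric: no — a R e but not e R a.
Transitive: no — b R f and f R c, but not b R c.
So R is not an equivalence relation.

No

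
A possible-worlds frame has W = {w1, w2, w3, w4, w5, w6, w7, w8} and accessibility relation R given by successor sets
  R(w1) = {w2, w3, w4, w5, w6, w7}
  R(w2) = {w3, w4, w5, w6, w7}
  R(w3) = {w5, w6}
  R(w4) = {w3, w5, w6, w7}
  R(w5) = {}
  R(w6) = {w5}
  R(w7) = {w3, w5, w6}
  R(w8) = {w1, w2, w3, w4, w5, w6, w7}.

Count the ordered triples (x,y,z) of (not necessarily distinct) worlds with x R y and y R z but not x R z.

0

R is transitive; there are no such tuples.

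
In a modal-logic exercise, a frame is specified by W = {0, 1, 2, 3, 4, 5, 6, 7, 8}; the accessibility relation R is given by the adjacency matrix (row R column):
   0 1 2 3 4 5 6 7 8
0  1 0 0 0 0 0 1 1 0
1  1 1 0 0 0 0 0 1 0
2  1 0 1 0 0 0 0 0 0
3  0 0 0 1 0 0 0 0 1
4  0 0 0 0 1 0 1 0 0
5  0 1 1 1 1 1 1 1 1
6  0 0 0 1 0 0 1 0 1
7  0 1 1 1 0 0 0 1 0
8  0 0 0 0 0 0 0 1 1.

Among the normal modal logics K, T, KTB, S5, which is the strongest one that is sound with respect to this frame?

T

Reflexive (axiom T): yes — every world is R-related to itself.
Symmetric (axiom B): no — 0 R 6 but not 6 R 0.
Euclidean (axiom 5): no — 0 R 6 and 0 R 7, but not 6 R 7.
So F validates K, T; KTB would additionally require R to be symmetric. The strongest is T.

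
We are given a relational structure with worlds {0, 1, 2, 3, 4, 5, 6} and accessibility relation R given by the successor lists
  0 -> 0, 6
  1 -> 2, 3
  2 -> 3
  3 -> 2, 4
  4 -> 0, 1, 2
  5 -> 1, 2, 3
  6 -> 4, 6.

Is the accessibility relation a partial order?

No

Reflexive: no — 1 is not related to itself.
Transitive: no — 0 R 6 and 6 R 4, but not 0 R 4.
Antisymmetric: no — 2 R 3 and 3 R 2 with 2 ≠ 3.
So R is not a partial order.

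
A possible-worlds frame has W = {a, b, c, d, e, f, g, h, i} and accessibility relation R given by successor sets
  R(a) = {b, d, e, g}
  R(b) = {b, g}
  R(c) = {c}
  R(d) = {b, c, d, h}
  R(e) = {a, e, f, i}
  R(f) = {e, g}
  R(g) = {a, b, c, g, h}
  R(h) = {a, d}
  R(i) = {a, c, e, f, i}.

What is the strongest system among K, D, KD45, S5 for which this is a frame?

D

Serial (axiom D): yes — every world has a successor (e.g. a R b).
Transitive (axiom 4): no — a R d and d R c, but not a R c.
Euclidean (axiom 5): no — a R b and a R d, but not b R d.
Reflexive (axiom T): no — a is not related to itself.
So F validates K, D; KD45 would additionally require R to be Euclidean and transitive. The strongest is D.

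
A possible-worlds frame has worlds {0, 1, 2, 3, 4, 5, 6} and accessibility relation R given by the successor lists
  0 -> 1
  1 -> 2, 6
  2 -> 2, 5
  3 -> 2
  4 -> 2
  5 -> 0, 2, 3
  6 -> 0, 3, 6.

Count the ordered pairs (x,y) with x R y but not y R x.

Enumerating: (0,1), (1,2), (1,6), (3,2), (4,2), (5,0), (5,3), (6,0), (6,3).

9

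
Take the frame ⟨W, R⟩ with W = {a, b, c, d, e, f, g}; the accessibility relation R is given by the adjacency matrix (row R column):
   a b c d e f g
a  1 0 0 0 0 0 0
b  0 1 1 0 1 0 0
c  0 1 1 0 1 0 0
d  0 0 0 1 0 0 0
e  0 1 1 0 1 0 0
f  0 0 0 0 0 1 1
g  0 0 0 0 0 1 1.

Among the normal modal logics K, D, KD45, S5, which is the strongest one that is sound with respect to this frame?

S5

Serial (axiom D): yes — every world has a successor (e.g. a R a).
Transitive (axiom 4): yes — every two-step R-path is closed by a direct edge.
Euclidean (axiom 5): yes — any two successors of a common world are R-related.
Reflexive (axiom T): yes — every world is R-related to itself.
So F validates K, D, KD45, S5. The strongest is S5.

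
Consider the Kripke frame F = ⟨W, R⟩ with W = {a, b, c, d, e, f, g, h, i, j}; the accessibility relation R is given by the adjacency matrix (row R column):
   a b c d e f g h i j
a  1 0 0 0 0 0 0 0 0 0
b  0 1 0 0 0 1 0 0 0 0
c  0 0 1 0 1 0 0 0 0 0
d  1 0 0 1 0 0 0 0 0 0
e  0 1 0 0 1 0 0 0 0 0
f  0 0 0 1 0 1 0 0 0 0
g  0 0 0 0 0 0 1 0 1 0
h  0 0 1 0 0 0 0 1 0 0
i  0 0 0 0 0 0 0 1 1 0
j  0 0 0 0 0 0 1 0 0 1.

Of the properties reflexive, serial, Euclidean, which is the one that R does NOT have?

Reflexive: yes — every world is R-related to itself.
Serial: yes — every world has a successor (e.g. a R a).
Euclidean: no — b R f and b R b, but not f R b.
Only Euclidean fails.

Euclidean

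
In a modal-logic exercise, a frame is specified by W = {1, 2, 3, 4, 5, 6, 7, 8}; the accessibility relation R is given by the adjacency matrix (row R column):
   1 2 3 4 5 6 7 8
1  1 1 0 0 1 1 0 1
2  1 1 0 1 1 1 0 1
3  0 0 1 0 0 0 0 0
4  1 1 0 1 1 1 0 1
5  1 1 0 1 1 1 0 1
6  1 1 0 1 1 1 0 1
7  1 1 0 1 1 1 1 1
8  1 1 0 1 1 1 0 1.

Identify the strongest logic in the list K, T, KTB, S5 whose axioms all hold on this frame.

Reflexive (axiom T): yes — every world is R-related to itself.
Symmetric (axiom B): no — 4 R 1 but not 1 R 4.
Euclidean (axiom 5): no — 2 R 1 and 2 R 4, but not 1 R 4.
So F validates K, T; KTB would additionally require R to be symmetric. The strongest is T.

T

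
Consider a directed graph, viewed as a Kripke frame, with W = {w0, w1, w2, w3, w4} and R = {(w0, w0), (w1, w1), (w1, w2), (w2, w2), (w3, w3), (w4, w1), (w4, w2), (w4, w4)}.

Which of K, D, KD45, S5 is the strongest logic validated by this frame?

Serial (axiom D): yes — every world has a successor (e.g. w0 R w0).
Transitive (axiom 4): yes — every two-step R-path is closed by a direct edge.
Euclidean (axiom 5): no — w4 R w2 and w4 R w1, but not w2 R w1.
Reflexive (axiom T): yes — every world is R-related to itself.
So F validates K, D; KD45 would additionally require R to be Euclidean. The strongest is D.

D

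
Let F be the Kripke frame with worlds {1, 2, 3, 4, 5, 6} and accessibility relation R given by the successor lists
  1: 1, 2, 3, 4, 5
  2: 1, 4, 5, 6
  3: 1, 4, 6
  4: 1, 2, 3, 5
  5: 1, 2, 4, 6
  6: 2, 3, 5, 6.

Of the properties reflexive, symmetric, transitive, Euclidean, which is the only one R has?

symmetric

Reflexive: no — 2 is not related to itself.
Symmetric: yes — every pair in R has its reverse in R.
Transitive: no — 1 R 2 and 2 R 6, but not 1 R 6.
Euclidean: no — 1 R 2 and 1 R 3, but not 2 R 3.
Only symmetric holds.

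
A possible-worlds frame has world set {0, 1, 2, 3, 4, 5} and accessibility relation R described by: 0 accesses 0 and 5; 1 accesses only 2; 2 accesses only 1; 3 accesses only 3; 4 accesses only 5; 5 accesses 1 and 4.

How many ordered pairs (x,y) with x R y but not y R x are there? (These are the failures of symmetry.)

2

Enumerating: (0,5), (5,1).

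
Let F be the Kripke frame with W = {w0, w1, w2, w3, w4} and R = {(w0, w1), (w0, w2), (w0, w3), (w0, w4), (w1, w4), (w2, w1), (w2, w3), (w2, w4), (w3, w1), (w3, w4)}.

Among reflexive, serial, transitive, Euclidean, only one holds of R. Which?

Reflexive: no — w0 is not related to itself.
Serial: no — w4 has no R-successor.
Transitive: yes — every two-step R-path is closed by a direct edge.
Euclidean: no — w0 R w1 and w0 R w2, but not w1 R w2.
Only transitive holds.

transitive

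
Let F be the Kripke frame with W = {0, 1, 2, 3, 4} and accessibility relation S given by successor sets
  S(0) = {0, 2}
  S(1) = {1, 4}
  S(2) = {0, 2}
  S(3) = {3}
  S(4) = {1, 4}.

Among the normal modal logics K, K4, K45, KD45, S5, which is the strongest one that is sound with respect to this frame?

Transitive (axiom 4): yes — every two-step S-path is closed by a direct edge.
Euclidean (axiom 5): yes — any two successors of a common world are S-related.
Serial (axiom D): yes — every world has a successor (e.g. 0 S 0).
Reflexive (axiom T): yes — every world is S-related to itself.
So F validates K, K4, K45, KD45, S5. The strongest is S5.

S5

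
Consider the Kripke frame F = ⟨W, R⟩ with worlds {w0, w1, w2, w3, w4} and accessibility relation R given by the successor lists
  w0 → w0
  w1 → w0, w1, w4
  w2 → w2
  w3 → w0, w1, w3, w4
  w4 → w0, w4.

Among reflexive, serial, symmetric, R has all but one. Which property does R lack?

symmetric

Reflexive: yes — every world is R-related to itself.
Serial: yes — every world has a successor (e.g. w0 R w0).
Symmetric: no — w1 R w0 but not w0 R w1.
Only symmetric fails.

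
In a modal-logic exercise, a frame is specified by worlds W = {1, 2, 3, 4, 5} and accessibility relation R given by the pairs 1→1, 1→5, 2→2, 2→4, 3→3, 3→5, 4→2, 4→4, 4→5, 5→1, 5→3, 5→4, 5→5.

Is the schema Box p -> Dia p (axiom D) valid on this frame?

Yes

Axiom D corresponds to the accessibility relation being serial.
Serial: yes — every world has a successor (e.g. 1 R 1).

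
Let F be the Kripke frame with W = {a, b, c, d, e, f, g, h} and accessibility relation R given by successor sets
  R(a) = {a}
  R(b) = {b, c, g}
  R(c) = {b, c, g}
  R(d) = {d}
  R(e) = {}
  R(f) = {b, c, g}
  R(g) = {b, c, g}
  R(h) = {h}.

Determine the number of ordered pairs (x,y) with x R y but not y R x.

Enumerating: (f,b), (f,c), (f,g).

3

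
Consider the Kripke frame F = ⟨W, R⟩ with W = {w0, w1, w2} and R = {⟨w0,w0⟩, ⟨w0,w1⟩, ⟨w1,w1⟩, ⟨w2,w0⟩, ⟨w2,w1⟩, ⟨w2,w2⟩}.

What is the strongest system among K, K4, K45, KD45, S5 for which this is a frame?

K4

Transitive (axiom 4): yes — every two-step R-path is closed by a direct edge.
Euclidean (axiom 5): no — w2 R w1 and w2 R w0, but not w1 R w0.
Serial (axiom D): yes — every world has a successor (e.g. w0 R w0).
Reflexive (axiom T): yes — every world is R-related to itself.
So F validates K, K4; K45 would additionally require R to be Euclidean. The strongest is K4.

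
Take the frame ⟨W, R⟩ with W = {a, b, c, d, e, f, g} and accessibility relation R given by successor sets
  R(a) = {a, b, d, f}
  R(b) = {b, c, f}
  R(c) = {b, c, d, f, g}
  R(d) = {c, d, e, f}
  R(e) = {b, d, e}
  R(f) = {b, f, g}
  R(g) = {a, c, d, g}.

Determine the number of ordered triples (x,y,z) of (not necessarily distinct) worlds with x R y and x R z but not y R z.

32

Enumerating: (a,b,a), (a,b,d), (a,d,a), (a,d,b), (a,f,a), (a,f,d), (b,f,c), (c,b,d), (c,b,g), (c,d,b), (c,d,g), (c,f,c), … and 20 more.
Total: 32.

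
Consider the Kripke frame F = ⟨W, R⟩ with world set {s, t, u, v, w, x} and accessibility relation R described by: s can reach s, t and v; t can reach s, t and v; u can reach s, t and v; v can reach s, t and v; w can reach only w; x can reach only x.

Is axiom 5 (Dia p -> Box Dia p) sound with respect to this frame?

Axiom 5 corresponds to the accessibility relation being Euclidean.
Euclidean: yes — any two successors of a common world are R-related.

Yes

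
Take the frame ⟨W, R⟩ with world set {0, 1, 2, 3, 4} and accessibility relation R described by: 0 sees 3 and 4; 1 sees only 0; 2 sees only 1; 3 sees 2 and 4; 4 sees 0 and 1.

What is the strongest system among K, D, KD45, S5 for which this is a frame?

D

Serial (axiom D): yes — every world has a successor (e.g. 0 R 3).
Transitive (axiom 4): no — 0 R 3 and 3 R 2, but not 0 R 2.
Euclidean (axiom 5): no — 0 R 4 and 0 R 3, but not 4 R 3.
Reflexive (axiom T): no — 0 is not related to itself.
So F validates K, D; KD45 would additionally require R to be Euclidean and transitive. The strongest is D.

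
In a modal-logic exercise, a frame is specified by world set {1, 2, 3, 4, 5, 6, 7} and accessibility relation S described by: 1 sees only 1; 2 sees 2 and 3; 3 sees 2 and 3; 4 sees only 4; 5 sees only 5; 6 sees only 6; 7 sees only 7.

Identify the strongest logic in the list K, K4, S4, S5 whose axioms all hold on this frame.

S5

Transitive (axiom 4): yes — every two-step S-path is closed by a direct edge.
Reflexive (axiom T): yes — every world is S-related to itself.
Euclidean (axiom 5): yes — any two successors of a common world are S-related.
So F validates K, K4, S4, S5. The strongest is S5.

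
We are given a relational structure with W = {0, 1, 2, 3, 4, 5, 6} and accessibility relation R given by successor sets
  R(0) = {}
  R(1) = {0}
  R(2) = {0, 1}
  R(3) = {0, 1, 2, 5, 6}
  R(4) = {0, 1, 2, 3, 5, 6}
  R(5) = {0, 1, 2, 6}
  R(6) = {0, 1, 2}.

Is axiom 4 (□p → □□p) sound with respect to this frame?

By correspondence theory, 4 is valid on a frame iff R is transitive.
Transitive: yes — every two-step R-path is closed by a direct edge.

Yes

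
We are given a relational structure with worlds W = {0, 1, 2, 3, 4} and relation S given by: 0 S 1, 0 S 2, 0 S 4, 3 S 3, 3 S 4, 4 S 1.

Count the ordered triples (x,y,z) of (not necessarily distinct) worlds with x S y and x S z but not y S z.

Enumerating: (0,1,1), (0,1,2), (0,1,4), (0,2,1), (0,2,2), (0,2,4), (0,4,2), (0,4,4), (3,4,3), (3,4,4), (4,1,1).

11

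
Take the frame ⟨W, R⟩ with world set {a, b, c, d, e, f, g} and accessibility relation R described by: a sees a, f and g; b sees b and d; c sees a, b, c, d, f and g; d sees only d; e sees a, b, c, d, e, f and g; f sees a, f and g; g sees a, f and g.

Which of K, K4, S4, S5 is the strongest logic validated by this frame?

Transitive (axiom 4): yes — every two-step R-path is closed by a direct edge.
Reflexive (axiom T): yes — every world is R-related to itself.
Euclidean (axiom 5): no — c R a and c R b, but not a R b.
So F validates K, K4, S4; S5 would additionally require R to be Euclidean. The strongest is S4.

S4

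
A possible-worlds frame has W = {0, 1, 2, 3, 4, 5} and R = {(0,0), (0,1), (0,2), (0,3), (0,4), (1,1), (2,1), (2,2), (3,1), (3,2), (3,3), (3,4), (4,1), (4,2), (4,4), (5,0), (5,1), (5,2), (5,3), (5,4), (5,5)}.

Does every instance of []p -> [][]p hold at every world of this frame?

Axiom 4 corresponds to the accessibility relation being transitive.
Transitive: yes — every two-step R-path is closed by a direct edge.

Yes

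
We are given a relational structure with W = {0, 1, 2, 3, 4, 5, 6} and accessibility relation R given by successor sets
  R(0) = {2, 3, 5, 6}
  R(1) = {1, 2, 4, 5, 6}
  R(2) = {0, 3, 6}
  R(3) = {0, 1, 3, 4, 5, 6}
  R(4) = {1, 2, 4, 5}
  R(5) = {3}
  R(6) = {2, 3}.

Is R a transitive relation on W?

No

Transitive: no — 0 R 3 and 3 R 1, but not 0 R 1.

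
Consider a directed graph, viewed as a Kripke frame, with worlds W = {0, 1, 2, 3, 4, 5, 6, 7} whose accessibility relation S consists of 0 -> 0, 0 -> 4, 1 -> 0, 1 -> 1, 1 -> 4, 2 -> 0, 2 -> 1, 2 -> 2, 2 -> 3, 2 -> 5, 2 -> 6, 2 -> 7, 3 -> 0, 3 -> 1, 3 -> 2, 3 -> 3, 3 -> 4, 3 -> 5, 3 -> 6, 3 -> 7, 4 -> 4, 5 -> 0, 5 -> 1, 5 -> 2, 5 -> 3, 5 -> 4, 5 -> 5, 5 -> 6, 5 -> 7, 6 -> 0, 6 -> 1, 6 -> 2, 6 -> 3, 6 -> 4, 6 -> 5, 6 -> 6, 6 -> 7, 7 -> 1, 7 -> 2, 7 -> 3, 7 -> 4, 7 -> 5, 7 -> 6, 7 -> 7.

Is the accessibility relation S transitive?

No

Transitive: no — 2 S 0 and 0 S 4, but not 2 S 4.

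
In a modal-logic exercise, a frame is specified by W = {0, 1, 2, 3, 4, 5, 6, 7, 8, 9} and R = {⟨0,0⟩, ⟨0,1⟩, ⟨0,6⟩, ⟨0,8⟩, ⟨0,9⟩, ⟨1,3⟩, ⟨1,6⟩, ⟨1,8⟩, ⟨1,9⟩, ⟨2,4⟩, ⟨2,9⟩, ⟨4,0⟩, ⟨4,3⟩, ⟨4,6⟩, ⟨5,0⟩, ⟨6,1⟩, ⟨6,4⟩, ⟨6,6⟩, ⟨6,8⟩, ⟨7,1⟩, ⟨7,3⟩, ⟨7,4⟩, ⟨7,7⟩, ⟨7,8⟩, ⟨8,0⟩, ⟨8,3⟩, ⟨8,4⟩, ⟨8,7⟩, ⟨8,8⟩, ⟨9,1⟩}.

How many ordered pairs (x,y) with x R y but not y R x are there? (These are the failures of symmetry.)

Enumerating: (0,1), (0,6), (0,9), (1,3), (1,8), (2,4), (2,9), (4,0), (4,3), (5,0), (6,8), (7,1), (7,3), (7,4), (8,3), (8,4).

16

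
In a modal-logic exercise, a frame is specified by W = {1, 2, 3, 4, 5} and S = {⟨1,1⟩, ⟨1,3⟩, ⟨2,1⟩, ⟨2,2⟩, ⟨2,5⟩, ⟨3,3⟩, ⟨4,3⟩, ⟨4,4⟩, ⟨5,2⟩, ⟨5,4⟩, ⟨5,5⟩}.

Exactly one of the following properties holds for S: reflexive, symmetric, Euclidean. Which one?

reflexive

Reflexive: yes — every world is S-related to itself.
Symmetric: no — 1 S 3 but not 3 S 1.
Euclidean: no — 2 S 1 and 2 S 5, but not 1 S 5.
Only reflexive holds.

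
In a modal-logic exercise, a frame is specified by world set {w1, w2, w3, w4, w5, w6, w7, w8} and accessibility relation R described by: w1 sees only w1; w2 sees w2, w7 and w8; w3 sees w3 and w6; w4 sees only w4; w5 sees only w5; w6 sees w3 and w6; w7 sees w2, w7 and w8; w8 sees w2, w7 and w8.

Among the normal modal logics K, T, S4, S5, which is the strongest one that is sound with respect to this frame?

S5

Reflexive (axiom T): yes — every world is R-related to itself.
Transitive (axiom 4): yes — every two-step R-path is closed by a direct edge.
Euclidean (axiom 5): yes — any two successors of a common world are R-related.
So F validates K, T, S4, S5. The strongest is S5.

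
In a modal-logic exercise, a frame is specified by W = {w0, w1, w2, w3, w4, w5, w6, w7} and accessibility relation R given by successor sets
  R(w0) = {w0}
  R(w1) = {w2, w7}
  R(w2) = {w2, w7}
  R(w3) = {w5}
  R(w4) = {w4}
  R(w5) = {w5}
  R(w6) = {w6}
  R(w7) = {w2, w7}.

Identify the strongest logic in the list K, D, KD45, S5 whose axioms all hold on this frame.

KD45

Serial (axiom D): yes — every world has a successor (e.g. w0 R w0).
Transitive (axiom 4): yes — every two-step R-path is closed by a direct edge.
Euclidean (axiom 5): yes — any two successors of a common world are R-related.
Reflexive (axiom T): no — w1 is not related to itself.
So F validates K, D, KD45; S5 would additionally require R to be reflexive. The strongest is KD45.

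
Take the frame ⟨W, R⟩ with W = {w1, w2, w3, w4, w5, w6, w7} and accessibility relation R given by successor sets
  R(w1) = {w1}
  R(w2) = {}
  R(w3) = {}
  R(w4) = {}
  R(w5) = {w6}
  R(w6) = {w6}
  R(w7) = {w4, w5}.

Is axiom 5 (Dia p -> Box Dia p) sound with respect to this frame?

No

The schema 5 characterises exactly the Euclidean frames.
Euclidean: no — w7 R w4 and w7 R w5, but not w4 R w5.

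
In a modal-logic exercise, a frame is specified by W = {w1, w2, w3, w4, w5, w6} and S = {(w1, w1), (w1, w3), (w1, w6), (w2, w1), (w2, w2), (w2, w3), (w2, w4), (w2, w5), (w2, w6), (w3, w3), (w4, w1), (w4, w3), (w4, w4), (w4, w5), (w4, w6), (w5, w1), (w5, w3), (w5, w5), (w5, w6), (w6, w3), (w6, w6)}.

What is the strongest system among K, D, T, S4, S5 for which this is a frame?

Serial (axiom D): yes — every world has a successor (e.g. w1 S w1).
Reflexive (axiom T): yes — every world is S-related to itself.
Transitive (axiom 4): yes — every two-step S-path is closed by a direct edge.
Euclidean (axiom 5): no — w1 S w3 and w1 S w6, but not w3 S w6.
So F validates K, D, T, S4; S5 would additionally require S to be Euclidean. The strongest is S4.

S4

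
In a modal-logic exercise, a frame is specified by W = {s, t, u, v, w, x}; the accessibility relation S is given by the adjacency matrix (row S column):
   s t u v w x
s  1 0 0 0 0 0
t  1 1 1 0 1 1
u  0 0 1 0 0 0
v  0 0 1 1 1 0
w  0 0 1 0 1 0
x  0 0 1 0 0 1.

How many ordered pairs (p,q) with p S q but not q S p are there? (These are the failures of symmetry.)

8

Enumerating: (t,s), (t,u), (t,w), (t,x), (v,u), (v,w), (w,u), (x,u).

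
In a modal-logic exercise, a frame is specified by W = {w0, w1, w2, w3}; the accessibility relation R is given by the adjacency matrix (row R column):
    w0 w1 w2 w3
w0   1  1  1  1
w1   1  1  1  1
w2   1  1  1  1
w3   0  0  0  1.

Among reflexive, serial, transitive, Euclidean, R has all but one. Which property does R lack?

Euclidean

Reflexive: yes — every world is R-related to itself.
Serial: yes — every world has a successor (e.g. w0 R w0).
Transitive: yes — every two-step R-path is closed by a direct edge.
Euclidean: no — w0 R w3 and w0 R w1, but not w3 R w1.
Only Euclidean fails.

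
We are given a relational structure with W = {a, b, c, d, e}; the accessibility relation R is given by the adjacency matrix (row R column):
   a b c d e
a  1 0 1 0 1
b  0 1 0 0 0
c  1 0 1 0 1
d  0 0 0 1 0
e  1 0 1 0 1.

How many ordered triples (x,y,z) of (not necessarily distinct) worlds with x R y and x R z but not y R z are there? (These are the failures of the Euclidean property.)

R is Euclidean; there are no such tuples.

0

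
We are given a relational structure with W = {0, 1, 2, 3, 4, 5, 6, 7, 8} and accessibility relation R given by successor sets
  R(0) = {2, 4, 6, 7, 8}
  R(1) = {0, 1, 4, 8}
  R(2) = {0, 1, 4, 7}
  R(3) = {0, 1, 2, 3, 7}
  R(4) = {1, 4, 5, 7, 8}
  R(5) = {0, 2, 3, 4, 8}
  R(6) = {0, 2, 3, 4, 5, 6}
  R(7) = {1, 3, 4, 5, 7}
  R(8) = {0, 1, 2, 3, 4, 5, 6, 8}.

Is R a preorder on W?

No

Reflexive: no — 0 is not related to itself.
Transitive: no — 0 R 2 and 2 R 1, but not 0 R 1.
So R is not a preorder.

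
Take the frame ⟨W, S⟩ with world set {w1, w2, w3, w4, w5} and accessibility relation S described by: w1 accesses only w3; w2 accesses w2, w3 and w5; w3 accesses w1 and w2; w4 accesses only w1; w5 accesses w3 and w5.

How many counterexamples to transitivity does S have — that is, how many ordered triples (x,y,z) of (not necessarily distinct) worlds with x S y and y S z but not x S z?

9

Enumerating: (w1,w3,w1), (w1,w3,w2), (w2,w3,w1), (w3,w1,w3), (w3,w2,w3), (w3,w2,w5), (w4,w1,w3), (w5,w3,w1), (w5,w3,w2).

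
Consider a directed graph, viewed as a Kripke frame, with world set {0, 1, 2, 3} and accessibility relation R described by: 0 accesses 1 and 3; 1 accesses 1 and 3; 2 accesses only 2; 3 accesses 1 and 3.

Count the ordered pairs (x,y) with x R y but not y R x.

Enumerating: (0,1), (0,3).

2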